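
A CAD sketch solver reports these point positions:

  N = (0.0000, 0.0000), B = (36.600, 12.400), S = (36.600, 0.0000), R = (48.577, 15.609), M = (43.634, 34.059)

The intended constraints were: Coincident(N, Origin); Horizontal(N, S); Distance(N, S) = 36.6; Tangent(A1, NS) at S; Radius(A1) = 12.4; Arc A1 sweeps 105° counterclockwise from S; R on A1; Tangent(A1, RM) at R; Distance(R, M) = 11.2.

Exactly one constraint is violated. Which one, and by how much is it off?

Distance(R, M) = 11.2 — off by 7.90.

N = (0.00, 0.00) ✓; N.y = 0.00, S.y = 0.00 ✓; |NS| = 36.60 ✓; ∠(BS, SN) = 90.00° ✓; |BS| = 12.40 ✓; bearing(B→R) − bearing(B→S) = 105.0° ✓; |BR| = 12.40 ✓; ∠(BR, RM) = 90.00° ✓; |RM| = 19.10 ✗.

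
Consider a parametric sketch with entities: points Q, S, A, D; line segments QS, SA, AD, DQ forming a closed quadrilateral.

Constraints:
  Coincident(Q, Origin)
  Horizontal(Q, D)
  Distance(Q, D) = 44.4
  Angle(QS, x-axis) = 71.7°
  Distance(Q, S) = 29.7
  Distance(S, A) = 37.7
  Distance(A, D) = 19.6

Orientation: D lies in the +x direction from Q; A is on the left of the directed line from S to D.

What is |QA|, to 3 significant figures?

50.0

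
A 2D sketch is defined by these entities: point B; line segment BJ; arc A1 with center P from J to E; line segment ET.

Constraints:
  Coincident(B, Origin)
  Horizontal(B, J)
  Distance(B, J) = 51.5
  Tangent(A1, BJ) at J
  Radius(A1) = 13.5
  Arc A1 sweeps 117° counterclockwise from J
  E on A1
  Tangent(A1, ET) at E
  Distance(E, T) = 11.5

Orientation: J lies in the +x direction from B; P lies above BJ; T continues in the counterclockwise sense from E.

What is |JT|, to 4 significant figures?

30.64

B is at the origin; BJ is horizontal with |BJ| = 51.5 and J on the +x side, so J = (51.50, 0.000). Since A1 is tangent to BJ there, PJ ⟂ BJ, so P = J + (0, 13.5) = (51.50, 13.50). On A1, J sits at bearing -90° from P; a 117° counterclockwise sweep puts E at bearing 27°, so E = P + 13.5·(cos 27°, sin 27°) = (63.53, 19.63). Since A1 is tangent to ET there, PE ⟂ ET, so ET runs along (−sin 27°, cos 27°); with |ET| = 11.5, T = (58.31, 29.88). Then |JT| = |T − J| = 30.64.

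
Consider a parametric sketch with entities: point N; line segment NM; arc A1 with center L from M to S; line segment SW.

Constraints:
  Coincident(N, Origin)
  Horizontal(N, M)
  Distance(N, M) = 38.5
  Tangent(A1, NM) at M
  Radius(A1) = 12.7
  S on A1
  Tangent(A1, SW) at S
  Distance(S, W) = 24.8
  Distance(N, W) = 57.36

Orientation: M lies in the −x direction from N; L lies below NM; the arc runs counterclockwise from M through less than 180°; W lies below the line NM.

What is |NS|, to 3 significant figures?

53.2

N is at the origin; NM is horizontal with |NM| = 38.5 and M on the −x side, so M = (-38.5, 0.00). The tangent condition forces LM to be normal to NM, so L = M + (0, -12.7) = (-38.5, -12.7). Since LS ⟂ SW (tangency), |LW| = √(12.7² + 24.8²) = 27.9 regardless of where S sits on A1. So W lies on both circle(N, 57.36) and circle(L, 27.9); the below-NM intersection is W = (-40.6, -40.5). S is the foot of the tangent from W: S = (-50.2, -17.6).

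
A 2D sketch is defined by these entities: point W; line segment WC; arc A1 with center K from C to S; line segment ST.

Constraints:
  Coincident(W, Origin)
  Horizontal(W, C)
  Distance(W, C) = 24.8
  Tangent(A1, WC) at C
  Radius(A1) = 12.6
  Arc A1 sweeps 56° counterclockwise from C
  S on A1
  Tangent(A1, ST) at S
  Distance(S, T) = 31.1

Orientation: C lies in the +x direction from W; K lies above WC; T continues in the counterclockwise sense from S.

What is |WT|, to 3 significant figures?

61.3

On A1, C sits at bearing -90° from K; a 56° counterclockwise sweep puts S at bearing -34°, so S = K + 12.6·(cos -34°, sin -34°) = (35.2, 5.55). The tangent condition forces KS to be normal to ST, so ST runs along (−sin -34°, cos -34°); with |ST| = 31.1, T = (52.6, 31.3). Then |WT| = |T − W| = 61.3.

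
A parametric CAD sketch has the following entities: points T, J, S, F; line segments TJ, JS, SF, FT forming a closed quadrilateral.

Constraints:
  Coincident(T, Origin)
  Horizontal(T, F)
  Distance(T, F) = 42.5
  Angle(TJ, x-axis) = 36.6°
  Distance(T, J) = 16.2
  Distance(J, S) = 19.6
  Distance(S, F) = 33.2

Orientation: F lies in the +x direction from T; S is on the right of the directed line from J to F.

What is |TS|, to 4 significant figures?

14.58

T is at the origin; T and F share the same y with |TF| = 42.5 and F in +x, so F = (42.5, 0). TJ runs at 36.6° with |TJ| = 16.2, so J = (13.01, 9.659). S is determined by |JS| = 19.6 and |SF| = 33.2 together: it lies at the intersection of circle(J, 19.6) and circle(F, 33.2). With |JF| = 31.04, the foot of the radical line on JF is 3.949 from J and the perpendicular offset is √(19.6² − 3.949²) = 19.20. Taking the right-of-JF solution: S = (10.78, -9.815).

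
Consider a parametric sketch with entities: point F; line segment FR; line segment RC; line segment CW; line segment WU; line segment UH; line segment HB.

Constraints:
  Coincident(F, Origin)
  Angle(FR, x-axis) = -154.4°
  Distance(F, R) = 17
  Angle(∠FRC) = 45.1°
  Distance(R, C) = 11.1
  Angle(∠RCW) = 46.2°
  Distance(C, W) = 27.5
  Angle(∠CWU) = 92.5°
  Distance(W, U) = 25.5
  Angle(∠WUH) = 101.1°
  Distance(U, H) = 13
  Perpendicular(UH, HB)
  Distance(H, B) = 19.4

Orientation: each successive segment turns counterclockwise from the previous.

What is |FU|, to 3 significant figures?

40.1

F is at the origin; FR runs at -154.4° with length 17.0, so R = (-15.3, -7.35). ∠FRC = 45.1° gives RC at -19.5° from the x-axis; with |RC| = 11.1, C = (-4.87, -11.1). ∠RCW = 46.2° gives CW at 114° from the x-axis; with |CW| = 27.5, W = (-16.2, 14.0). ∠CWU = 92.5° gives WU at -158° from the x-axis; with |WU| = 25.5, U = (-39.9, 4.54). Then |FU| = |U − F| = 40.1.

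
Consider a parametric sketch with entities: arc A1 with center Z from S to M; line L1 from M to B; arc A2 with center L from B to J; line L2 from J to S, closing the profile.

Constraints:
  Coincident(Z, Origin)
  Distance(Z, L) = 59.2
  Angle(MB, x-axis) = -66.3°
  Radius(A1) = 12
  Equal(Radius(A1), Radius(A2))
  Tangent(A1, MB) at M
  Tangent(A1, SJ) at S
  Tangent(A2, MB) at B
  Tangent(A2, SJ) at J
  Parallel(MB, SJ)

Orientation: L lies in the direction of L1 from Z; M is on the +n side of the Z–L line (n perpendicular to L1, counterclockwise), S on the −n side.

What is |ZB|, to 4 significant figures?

60.40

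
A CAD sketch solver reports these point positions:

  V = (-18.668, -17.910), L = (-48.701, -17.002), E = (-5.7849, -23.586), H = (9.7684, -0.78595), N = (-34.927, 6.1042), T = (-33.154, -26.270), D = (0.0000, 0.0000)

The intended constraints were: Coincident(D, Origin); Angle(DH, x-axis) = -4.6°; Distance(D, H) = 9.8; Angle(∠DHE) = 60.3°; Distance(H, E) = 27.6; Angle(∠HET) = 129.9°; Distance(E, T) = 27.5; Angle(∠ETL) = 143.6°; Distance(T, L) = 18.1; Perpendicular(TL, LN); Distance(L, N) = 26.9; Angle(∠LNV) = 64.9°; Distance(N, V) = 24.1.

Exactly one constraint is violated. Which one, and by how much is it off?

Distance(N, V) = 24.1 — off by 4.90.

D = (0.00, 0.00) ✓; DH at -4.600° ✓; |DH| = 9.800 ✓; ∠DHE = 60.30° ✓; |HE| = 27.60 ✓; ∠HET = 129.9° ✓; |ET| = 27.50 ✓; ∠ETL = 143.6° ✓; |TL| = 18.10 ✓; ∠(TL, LN) = 90.00° ✓; |LN| = 26.90 ✓; ∠LNV = 64.90° ✓; |NV| = 29.00 ✗.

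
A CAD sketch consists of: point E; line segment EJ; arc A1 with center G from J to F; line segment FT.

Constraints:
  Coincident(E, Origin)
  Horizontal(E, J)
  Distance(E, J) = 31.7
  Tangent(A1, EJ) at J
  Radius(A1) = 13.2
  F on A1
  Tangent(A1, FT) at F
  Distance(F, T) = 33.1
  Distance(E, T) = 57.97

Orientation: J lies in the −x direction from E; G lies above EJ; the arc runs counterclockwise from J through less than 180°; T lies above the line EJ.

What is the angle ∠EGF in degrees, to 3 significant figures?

43.6°

Checks: ∠(GJ, JE) = 90.00° ✓; |GF| = 13.20 ✓; ∠(GF, FT) = 90.00° ✓; |FT| = 33.10 ✓; |ET| = 57.97 ✓.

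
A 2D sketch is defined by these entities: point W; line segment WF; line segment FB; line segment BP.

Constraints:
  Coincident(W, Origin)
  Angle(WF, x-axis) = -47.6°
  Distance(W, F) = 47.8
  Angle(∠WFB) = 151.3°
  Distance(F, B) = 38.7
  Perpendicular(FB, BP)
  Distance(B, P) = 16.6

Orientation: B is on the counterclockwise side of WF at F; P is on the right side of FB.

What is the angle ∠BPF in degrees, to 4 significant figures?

66.78°

∠WFB = 151.3°, so FB runs at -47.6° + (180° − 151.3°) = -18.90° from the x-axis; with |FB| = 38.7, B = F + 38.7·(cos -18.90°, sin -18.90°) = (68.85, -47.83). FB is perpendicular to BP; with |BP| = 16.6 on the right of FB, P = B + 16.6·(-0.3239, -0.9461) = (63.47, -63.54). Then cos ∠BPF = PB·PF / (|PB||PF|), giving 66.78°.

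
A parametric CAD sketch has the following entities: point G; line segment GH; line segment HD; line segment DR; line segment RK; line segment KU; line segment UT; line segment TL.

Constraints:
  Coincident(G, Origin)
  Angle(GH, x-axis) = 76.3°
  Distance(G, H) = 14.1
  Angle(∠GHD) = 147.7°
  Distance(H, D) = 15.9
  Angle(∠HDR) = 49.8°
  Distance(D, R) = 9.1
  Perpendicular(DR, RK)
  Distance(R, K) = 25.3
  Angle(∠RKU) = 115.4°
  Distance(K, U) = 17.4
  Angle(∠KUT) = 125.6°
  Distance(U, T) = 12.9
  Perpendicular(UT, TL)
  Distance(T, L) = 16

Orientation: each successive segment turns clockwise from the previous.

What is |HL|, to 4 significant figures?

20.41

G is at the origin; GH runs at 76.3° with length 14.1, so H = (3.339, 13.70). ∠GHD = 147.7° gives HD at 44.00° from the x-axis; with |HD| = 15.9, D = (14.78, 24.74). ∠HDR = 49.8° gives DR at -86.20° from the x-axis; with |DR| = 9.1, R = (15.38, 15.66). DR is perpendicular to RK, so RK runs at -176.2°; with |RK| = 25.3, K = (-9.864, 13.99). ∠RKU = 115.4° gives KU at 119.2° from the x-axis; with |KU| = 17.4, U = (-18.35, 29.18). ∠KUT = 125.6° gives UT at 64.80° from the x-axis; with |UT| = 12.9, T = (-12.86, 40.85). The perpendicularity gives TL at right angles to UT, so TL runs at -25.20°; with |TL| = 16.0, L = (1.617, 34.04). Then |HL| = |L − H| = 20.41.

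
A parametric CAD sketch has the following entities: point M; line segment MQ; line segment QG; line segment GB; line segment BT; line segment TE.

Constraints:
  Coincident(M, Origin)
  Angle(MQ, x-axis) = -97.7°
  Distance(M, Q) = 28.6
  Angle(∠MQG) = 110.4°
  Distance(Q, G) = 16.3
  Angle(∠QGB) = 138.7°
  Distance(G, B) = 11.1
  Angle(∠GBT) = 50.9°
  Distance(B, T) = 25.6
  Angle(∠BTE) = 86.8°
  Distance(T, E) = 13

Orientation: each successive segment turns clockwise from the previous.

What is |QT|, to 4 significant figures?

11.61

M is at the origin; MQ runs at -97.7° with length 28.6, so Q = (-3.832, -28.34). ∠MQG = 110.4° gives QG at -167.3° from the x-axis; with |QG| = 16.3, G = (-19.73, -31.93). ∠QGB = 138.7° gives GB at 151.4° from the x-axis; with |GB| = 11.1, B = (-29.48, -26.61). ∠GBT = 50.9° gives BT at 22.30° from the x-axis; with |BT| = 25.6, T = (-5.793, -16.90). Then |QT| = |T − Q| = 11.61.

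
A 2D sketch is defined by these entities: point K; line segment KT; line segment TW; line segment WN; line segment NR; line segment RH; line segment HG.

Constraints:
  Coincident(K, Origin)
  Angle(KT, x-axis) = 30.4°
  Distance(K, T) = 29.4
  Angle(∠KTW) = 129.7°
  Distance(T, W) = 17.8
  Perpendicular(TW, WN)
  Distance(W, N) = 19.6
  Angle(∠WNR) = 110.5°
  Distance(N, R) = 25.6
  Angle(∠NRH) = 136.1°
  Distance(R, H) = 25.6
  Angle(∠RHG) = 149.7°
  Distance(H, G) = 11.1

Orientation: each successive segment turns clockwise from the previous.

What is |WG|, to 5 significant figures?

54.865

∠NRH = 136.1° gives RH at 136.70° from the x-axis; with |RH| = 25.6, H = (-8.8060, 7.6779). ∠RHG = 149.7° gives HG at 106.40° from the x-axis; with |HG| = 11.1, G = (-11.940, 18.326). Then |WG| = |G − W| = 54.865.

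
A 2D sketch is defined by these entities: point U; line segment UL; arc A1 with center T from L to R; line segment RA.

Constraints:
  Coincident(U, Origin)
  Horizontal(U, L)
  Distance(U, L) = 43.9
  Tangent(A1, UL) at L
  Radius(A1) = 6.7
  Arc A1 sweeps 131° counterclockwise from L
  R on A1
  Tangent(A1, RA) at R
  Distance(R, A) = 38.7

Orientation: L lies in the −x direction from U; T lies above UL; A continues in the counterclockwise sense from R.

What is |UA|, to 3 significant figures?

75.8

U is at the origin; U and L share the same y with |UL| = 43.9 and L on the −x side, so L = (-43.9, 0.00). Since A1 is tangent to UL there, TL ⟂ UL, so T = L + (0, 6.7) = (-43.9, 6.70). On A1, L sits at bearing -90° from T; a 131° counterclockwise sweep puts R at bearing 41°, so R = T + 6.7·(cos 41°, sin 41°) = (-38.8, 11.1). The tangent condition forces TR to be normal to RA, so RA runs along (−sin 41°, cos 41°); with |RA| = 38.7, A = (-64.2, 40.3). Then |UA| = |A − U| = 75.8.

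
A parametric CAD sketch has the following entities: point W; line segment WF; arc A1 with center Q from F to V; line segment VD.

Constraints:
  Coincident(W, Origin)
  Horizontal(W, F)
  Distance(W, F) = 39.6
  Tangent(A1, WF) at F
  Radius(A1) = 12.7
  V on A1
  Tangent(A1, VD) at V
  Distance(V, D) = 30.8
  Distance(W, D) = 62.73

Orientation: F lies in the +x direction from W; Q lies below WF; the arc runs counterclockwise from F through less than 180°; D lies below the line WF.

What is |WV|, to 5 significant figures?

33.956

W is at the origin; WF is horizontal with |WF| = 39.6 and F on the +x side, so F = (39.600, 0.0000). Tangency of A1 to WF means the radius QF is perpendicular to WF, so Q = F + (0, -12.7) = (39.600, -12.700). Since QV ⟂ VD (tangency), |QD| = √(12.7² + 30.8²) = 33.316 regardless of where V sits on A1. So D lies on both circle(W, 62.73) and circle(Q, 33.316); the below-WF intersection is D = (42.799, -45.862). V is the foot of the tangent from D: V = (28.378, -18.646).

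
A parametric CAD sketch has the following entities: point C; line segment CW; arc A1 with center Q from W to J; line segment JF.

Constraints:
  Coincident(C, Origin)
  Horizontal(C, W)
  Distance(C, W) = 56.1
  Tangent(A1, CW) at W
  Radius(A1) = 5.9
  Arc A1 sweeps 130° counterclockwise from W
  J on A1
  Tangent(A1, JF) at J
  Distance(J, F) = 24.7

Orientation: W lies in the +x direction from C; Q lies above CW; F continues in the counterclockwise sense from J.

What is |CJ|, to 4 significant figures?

61.39

The tangent condition forces QW to be normal to CW, so Q = W + (0, 5.9) = (56.10, 5.900). On A1, W sits at bearing -90° from Q; a 130° counterclockwise sweep puts J at bearing 40°, so J = Q + 5.9·(cos 40°, sin 40°) = (60.62, 9.692). Then |CJ| = |J − C| = 61.39.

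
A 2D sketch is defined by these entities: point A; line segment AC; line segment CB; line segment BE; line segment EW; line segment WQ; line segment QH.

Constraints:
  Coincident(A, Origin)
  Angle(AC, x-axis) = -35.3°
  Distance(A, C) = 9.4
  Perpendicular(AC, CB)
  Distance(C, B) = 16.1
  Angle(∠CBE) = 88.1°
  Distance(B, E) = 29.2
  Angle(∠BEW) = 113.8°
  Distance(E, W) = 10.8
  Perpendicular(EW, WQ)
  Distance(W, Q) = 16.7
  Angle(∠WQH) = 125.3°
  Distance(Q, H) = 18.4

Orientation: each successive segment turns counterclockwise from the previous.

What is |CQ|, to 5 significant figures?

17.753

A is at the origin; AC runs at -35.3° with length 9.4, so C = (7.6717, -5.4319). AC ⟂ CB, so CB runs at 54.700°; with |CB| = 16.1, B = (16.975, 7.7080). ∠CBE = 88.1° gives BE at 146.60° from the x-axis; with |BE| = 29.2, E = (-7.4024, 23.782). ∠BEW = 113.8° gives EW at -147.20° from the x-axis; with |EW| = 10.8, W = (-16.480, 17.932). The perpendicularity gives WQ at right angles to EW, so WQ runs at -57.200°; with |WQ| = 16.7, Q = (-7.4339, 3.8941). Then |CQ| = |Q − C| = 17.753.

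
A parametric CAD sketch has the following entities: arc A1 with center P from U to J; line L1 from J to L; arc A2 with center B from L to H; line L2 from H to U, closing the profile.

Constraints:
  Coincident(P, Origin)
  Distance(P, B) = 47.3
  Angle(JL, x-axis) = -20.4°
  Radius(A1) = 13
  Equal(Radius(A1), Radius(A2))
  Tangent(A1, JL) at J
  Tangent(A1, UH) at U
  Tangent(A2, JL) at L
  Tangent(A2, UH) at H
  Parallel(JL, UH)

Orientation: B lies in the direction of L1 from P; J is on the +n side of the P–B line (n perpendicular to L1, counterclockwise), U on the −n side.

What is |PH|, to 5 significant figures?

49.054

Tangency of A1 to both parallel lines with radius 13.0 puts J and U at P ± 13.0·n: J = (4.5314, 12.185), U = (-4.5314, -12.185). Equal radii place L and H the same way about B: L = B + 13.0·n = (48.865, -4.3028), H = B − 13.0·n = (39.802, -28.672). Then |PH| = |H − P| = 49.054.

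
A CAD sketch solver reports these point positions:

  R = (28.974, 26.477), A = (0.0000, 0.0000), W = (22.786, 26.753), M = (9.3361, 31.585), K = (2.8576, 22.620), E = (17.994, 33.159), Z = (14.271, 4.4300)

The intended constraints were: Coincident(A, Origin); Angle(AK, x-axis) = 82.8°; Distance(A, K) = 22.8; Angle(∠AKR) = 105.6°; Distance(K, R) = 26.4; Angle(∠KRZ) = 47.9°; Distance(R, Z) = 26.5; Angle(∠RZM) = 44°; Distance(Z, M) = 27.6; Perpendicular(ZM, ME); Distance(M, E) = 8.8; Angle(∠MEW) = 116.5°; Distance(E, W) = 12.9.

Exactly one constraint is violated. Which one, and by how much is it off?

Distance(E, W) = 12.9 — off by 4.90.

A = (0.00, 0.00) ✓; AK at 82.80° ✓; |AK| = 22.80 ✓; ∠AKR = 105.6° ✓; |KR| = 26.40 ✓; ∠KRZ = 47.90° ✓; |RZ| = 26.50 ✓; ∠RZM = 44.00° ✓; |ZM| = 27.60 ✓; ∠(ZM, ME) = 90.00° ✓; |ME| = 8.800 ✓; ∠MEW = 116.5° ✓; |EW| = 8.000 ✗.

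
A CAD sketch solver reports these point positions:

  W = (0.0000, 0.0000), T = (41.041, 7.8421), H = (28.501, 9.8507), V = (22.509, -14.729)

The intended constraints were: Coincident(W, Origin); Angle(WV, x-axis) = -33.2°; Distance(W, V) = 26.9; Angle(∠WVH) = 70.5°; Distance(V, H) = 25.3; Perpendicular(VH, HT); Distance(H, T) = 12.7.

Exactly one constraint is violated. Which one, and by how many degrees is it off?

Perpendicular(VH, HT) — off by 4.60°.

W = (0.00, 0.00) ✓; WV at -33.20° ✓; |WV| = 26.90 ✓; ∠WVH = 70.50° ✓; |VH| = 25.30 ✓; ∠(VH, HT) = 85.40° ✗; |HT| = 12.70 ✓.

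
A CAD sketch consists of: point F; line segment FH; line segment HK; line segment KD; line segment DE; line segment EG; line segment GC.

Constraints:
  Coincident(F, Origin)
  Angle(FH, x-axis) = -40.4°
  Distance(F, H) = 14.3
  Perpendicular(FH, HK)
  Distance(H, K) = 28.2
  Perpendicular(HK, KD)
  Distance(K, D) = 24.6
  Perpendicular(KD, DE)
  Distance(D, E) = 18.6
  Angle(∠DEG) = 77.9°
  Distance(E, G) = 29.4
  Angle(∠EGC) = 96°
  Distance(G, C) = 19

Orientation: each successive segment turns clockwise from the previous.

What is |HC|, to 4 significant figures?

34.72

∠DEG = 77.9° gives EG at -52.50° from the x-axis; with |EG| = 29.4, G = (3.832, -23.96). ∠EGC = 96.0° gives GC at -136.5° from the x-axis; with |GC| = 19.0, C = (-9.950, -37.04). Then |HC| = |C − H| = 34.72.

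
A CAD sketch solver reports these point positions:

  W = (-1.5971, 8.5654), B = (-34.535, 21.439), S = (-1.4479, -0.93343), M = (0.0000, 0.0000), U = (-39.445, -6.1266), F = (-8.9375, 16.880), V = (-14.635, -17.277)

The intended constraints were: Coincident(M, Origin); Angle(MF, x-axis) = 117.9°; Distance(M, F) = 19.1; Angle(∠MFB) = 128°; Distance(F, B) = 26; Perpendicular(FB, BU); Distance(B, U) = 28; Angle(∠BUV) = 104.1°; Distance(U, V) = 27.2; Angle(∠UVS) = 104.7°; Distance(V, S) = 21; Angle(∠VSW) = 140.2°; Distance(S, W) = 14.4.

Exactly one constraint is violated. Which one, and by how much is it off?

Distance(S, W) = 14.4 — off by 4.90.

M = (0.00, 0.00) ✓; MF at 117.9° ✓; |MF| = 19.10 ✓; ∠MFB = 128.0° ✓; |FB| = 26.00 ✓; ∠(FB, BU) = 90.00° ✓; |BU| = 28.00 ✓; ∠BUV = 104.1° ✓; |UV| = 27.20 ✓; ∠UVS = 104.7° ✓; |VS| = 21.00 ✓; ∠VSW = 140.2° ✓; |SW| = 9.500 ✗.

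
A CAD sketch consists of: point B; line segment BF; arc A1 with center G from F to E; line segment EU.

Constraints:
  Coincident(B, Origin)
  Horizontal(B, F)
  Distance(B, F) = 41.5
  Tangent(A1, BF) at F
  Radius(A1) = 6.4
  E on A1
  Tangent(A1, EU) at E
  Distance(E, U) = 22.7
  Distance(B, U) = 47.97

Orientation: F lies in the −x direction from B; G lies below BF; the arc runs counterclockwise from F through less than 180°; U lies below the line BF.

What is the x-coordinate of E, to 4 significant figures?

-47.30

B is at the origin; BF is horizontal with |BF| = 41.5 and F on the −x side, so F = (-41.50, 0.000). Since A1 is tangent to BF there, GF ⟂ BF, so G = F + (0, -6.4) = (-41.50, -6.400). Since GE ⟂ EU (tangency), |GU| = √(6.4² + 22.7²) = 23.58 regardless of where E sits on A1. So U lies on both circle(B, 47.97) and circle(G, 23.58); the below-BF intersection is U = (-37.69, -29.68). E is the foot of the tangent from U: E = (-47.30, -9.109).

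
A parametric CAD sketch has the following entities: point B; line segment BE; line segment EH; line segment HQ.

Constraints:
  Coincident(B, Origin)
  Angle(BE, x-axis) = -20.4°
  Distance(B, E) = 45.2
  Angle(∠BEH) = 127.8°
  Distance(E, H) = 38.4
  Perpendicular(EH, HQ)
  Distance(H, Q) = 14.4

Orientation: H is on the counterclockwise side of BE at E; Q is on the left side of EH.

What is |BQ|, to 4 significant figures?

69.45

∠BEH = 127.8°, so EH runs at -20.4° + (180° − 127.8°) = 31.80° from the x-axis; with |EH| = 38.4, H = E + 38.4·(cos 31.80°, sin 31.80°) = (75.00, 4.480). EH is perpendicular to HQ; with |HQ| = 14.4 on the left of EH, Q = H + 14.4·(-0.5270, 0.8499) = (67.41, 16.72). Then |BQ| = |Q − B| = 69.45.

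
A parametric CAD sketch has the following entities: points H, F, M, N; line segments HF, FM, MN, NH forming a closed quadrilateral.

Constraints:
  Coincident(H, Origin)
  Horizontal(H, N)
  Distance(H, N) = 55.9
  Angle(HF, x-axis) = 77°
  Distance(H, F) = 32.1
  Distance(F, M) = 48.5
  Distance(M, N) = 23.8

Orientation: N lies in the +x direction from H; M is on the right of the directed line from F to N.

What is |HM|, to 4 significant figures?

35.17

H is at the origin; H and N share the same y with |HN| = 55.9 and N in +x, so N = (55.9, 0). HF runs at 77.0° with |HF| = 32.1, so F = (7.221, 31.28). M is determined by |FM| = 48.5 and |MN| = 23.8 together: it lies at the intersection of circle(F, 48.5) and circle(N, 23.8). With |FN| = 57.86, the foot of the radical line on FN is 44.36 from F and the perpendicular offset is √(48.5² − 44.36²) = 19.60. Taking the right-of-FN solution: M = (33.95, -9.194).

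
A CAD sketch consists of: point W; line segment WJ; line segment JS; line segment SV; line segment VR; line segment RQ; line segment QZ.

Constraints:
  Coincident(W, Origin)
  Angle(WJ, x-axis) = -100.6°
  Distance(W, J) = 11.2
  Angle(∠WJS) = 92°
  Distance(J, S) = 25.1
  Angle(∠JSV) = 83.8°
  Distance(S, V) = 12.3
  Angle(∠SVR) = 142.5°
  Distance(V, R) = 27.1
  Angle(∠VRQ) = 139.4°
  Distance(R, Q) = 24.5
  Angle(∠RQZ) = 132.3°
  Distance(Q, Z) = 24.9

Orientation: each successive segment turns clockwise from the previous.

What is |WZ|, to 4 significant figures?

37.99

W is at the origin; WJ runs at -100.6° with length 11.2, so J = (-2.060, -11.01). ∠WJS = 92.0° gives JS at 171.4° from the x-axis; with |JS| = 25.1, S = (-26.88, -7.256). ∠JSV = 83.8° gives SV at 75.20° from the x-axis; with |SV| = 12.3, V = (-23.74, 4.636). ∠SVR = 142.5° gives VR at 37.70° from the x-axis; with |VR| = 27.1, R = (-2.294, 21.21). ∠VRQ = 139.4° gives RQ at -2.900° from the x-axis; with |RQ| = 24.5, Q = (22.17, 19.97). ∠RQZ = 132.3° gives QZ at -50.60° from the x-axis; with |QZ| = 24.9, Z = (37.98, 0.7282). Then |WZ| = |Z − W| = 37.99.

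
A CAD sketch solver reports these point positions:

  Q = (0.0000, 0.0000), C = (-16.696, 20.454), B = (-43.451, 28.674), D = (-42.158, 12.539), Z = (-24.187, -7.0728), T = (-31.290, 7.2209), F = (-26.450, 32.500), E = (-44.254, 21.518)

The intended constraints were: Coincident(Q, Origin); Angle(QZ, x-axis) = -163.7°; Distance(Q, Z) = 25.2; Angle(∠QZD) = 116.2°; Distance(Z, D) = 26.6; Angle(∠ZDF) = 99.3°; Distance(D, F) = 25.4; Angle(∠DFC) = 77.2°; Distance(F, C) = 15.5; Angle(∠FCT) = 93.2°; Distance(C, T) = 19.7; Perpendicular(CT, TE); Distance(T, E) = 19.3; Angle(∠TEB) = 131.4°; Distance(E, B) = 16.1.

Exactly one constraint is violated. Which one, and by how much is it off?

Distance(E, B) = 16.1 — off by 8.90.

Q = (0.00, 0.00) ✓; QZ at -163.7° ✓; |QZ| = 25.20 ✓; ∠QZD = 116.2° ✓; |ZD| = 26.60 ✓; ∠ZDF = 99.30° ✓; |DF| = 25.40 ✓; ∠DFC = 77.20° ✓; |FC| = 15.50 ✓; ∠FCT = 93.20° ✓; |CT| = 19.70 ✓; ∠(CT, TE) = 90.00° ✓; |TE| = 19.30 ✓; ∠TEB = 131.4° ✓; |EB| = 7.201 ✗.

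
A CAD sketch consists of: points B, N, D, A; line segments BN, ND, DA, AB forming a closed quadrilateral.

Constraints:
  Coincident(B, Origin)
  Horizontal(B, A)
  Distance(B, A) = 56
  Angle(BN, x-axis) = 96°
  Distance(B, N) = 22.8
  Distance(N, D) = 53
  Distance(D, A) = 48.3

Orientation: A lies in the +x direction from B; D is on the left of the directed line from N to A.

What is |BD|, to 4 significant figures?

64.85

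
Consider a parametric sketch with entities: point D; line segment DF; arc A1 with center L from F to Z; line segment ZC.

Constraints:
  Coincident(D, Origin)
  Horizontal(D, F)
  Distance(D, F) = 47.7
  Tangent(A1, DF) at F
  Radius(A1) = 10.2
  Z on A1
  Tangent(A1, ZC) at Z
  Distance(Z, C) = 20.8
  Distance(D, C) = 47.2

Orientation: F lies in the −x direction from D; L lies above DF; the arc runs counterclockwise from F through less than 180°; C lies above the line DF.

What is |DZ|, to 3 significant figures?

38.7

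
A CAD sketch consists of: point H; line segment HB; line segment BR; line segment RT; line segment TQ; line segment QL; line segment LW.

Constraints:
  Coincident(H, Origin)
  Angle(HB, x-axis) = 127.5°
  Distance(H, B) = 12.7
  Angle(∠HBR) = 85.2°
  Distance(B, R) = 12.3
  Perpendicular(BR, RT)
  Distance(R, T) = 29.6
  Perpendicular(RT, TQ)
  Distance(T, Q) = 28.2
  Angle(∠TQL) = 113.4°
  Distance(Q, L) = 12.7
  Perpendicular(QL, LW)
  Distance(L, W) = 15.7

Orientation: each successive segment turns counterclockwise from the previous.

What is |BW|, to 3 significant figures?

13.4

∠TQL = 113.4° gives QL at 109° from the x-axis; with |QL| = 12.7, L = (19.8, 10.9). QL ⟂ LW, so LW runs at -161°; with |LW| = 15.7, W = (4.98, 5.81). Then |BW| = |W − B| = 13.4.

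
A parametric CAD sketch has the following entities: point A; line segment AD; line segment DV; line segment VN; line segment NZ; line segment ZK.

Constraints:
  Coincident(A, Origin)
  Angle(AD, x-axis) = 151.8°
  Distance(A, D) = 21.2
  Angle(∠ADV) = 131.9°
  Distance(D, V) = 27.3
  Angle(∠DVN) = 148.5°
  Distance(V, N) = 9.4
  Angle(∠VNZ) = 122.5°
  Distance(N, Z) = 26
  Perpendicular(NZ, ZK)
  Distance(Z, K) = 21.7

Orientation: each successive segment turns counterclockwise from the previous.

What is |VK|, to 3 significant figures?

34.0

A is at the origin; AD runs at 151.8° with length 21.2, so D = (-18.7, 10.0). ∠ADV = 131.9° gives DV at -160° from the x-axis; with |DV| = 27.3, V = (-44.4, 0.726). ∠DVN = 148.5° gives VN at -129° from the x-axis; with |VN| = 9.4, N = (-50.2, -6.62). ∠VNZ = 122.5° gives NZ at -71.1° from the x-axis; with |NZ| = 26.0, Z = (-41.8, -31.2). NZ ⟂ ZK, so ZK runs at 18.9°; with |ZK| = 21.7, K = (-21.3, -24.2). Then |VK| = |K − V| = 34.0.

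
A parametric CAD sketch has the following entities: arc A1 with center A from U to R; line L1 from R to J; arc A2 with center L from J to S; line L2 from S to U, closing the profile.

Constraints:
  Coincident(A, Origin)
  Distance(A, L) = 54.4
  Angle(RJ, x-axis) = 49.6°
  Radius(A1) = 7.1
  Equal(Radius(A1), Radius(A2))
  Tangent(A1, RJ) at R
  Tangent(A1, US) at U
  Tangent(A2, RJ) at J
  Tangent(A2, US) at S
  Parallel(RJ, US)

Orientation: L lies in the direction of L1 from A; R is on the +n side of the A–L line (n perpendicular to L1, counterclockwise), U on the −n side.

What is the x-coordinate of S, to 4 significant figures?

40.66

The slot axis is L1's direction at 49.6°, so u = (cos 49.6°, sin 49.6°) = (0.6481, 0.7615) and n = (−sin 49.6°, cos 49.6°) = (-0.7615, 0.6481). A is at the origin and L lies 54.4 along u from A, so L = 54.4·u = (35.26, 41.43). Tangency of A1 to both parallel lines with radius 7.1 puts R and U at A ± 7.1·n: R = (-5.407, 4.602), U = (5.407, -4.602). Equal radii place J and S the same way about L: J = L + 7.1·n = (29.85, 46.03), S = L − 7.1·n = (40.66, 36.83). So S.x = 40.66.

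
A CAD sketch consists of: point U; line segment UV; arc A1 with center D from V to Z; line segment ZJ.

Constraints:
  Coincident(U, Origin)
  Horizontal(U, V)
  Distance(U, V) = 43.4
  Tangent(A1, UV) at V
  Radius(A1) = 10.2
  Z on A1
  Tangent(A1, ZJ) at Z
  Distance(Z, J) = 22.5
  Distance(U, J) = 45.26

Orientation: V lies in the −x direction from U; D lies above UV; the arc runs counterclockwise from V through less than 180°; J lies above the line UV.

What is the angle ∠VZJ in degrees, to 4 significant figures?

136.6°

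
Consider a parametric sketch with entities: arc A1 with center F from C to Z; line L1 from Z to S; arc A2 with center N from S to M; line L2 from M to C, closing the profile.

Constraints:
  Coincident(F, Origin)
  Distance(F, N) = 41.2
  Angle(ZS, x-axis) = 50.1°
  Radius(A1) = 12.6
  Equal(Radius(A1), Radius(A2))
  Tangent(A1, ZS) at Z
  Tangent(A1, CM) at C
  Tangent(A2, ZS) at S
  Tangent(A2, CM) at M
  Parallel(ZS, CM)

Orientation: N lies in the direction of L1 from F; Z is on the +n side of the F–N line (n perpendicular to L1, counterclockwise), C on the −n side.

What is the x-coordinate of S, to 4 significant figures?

16.76

The slot axis is L1's direction at 50.1°, so u = (cos 50.1°, sin 50.1°) = (0.6414, 0.7672) and n = (−sin 50.1°, cos 50.1°) = (-0.7672, 0.6414). F is at the origin and N lies 41.2 along u from F, so N = 41.2·u = (26.43, 31.61). Tangency of A1 to both parallel lines with radius 12.6 puts Z and C at F ± 12.6·n: Z = (-9.666, 8.082), C = (9.666, -8.082). Equal radii place S and M the same way about N: S = N + 12.6·n = (16.76, 39.69), M = N − 12.6·n = (36.09, 23.52). So S.x = 16.76.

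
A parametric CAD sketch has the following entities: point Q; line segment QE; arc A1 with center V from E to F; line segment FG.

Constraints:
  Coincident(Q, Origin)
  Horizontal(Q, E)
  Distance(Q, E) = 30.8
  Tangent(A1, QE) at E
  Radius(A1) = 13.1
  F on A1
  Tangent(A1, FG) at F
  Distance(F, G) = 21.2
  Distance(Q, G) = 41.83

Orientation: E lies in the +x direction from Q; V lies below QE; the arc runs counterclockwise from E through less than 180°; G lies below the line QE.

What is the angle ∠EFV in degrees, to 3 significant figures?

40.5°

Q is at the origin; QE is horizontal with |QE| = 30.8 and E on the +x side, so E = (30.8, 0.00). Since A1 is tangent to QE there, VE ⟂ QE, so V = E + (0, -13.1) = (30.8, -13.1). Since VF ⟂ FG (tangency), |VG| = √(13.1² + 21.2²) = 24.9 regardless of where F sits on A1. So G lies on both circle(Q, 41.83) and circle(V, 24.9); the below-QE intersection is G = (21.2, -36.1). F is the foot of the tangent from G: F = (17.9, -15.1).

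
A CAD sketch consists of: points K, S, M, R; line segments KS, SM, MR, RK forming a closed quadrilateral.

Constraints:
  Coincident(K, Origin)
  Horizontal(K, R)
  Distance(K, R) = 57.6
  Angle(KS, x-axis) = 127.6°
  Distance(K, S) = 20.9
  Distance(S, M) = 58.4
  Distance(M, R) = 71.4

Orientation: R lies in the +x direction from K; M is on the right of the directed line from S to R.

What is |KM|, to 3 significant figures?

40.7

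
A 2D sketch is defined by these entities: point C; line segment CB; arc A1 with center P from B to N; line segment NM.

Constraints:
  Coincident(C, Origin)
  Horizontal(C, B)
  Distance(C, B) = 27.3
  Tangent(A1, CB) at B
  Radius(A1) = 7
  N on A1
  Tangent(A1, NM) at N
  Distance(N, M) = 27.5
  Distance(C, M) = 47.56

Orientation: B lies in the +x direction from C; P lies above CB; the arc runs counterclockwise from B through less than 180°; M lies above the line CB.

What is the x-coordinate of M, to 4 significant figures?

32.27

Checks: |PN| = 7.000 ✓; ∠(PN, NM) = 90.00° ✓; |NM| = 27.50 ✓; |CM| = 47.56 ✓.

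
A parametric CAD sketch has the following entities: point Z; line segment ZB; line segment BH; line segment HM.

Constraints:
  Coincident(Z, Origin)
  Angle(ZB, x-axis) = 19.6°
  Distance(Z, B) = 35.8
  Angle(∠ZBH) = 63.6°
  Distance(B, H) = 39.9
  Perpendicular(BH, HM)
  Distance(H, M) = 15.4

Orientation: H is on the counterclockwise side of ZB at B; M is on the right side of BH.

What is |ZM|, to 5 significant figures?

53.181

Z is at the origin; ZB runs at 19.6° with length 35.8, so B = 35.8·(cos 19.6°, sin 19.6°) = (33.726, 12.009). ∠ZBH = 63.6°, so BH runs at 19.6° + (180° − 63.6°) = 136.00° from the x-axis; with |BH| = 39.9, H = B + 39.9·(cos 136.00°, sin 136.00°) = (5.0240, 39.726). The perpendicularity gives HM at right angles to BH; with |HM| = 15.4 on the right of BH, M = H + 15.4·(0.69466, 0.71934) = (15.722, 50.804). Then |ZM| = |M − Z| = 53.181.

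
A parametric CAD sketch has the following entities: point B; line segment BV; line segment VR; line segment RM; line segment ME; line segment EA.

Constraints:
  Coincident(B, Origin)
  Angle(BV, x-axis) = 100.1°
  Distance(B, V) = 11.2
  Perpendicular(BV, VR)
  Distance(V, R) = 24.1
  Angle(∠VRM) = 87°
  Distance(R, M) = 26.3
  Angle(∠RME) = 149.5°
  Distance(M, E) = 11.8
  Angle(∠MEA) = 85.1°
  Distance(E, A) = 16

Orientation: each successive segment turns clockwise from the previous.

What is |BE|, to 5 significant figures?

29.715

B is at the origin; BV runs at 100.1° with length 11.2, so V = (-1.9641, 11.026). BV ⟂ VR, so VR runs at 10.100°; with |VR| = 24.1, R = (21.762, 15.253). ∠VRM = 87.0° gives RM at -82.900° from the x-axis; with |RM| = 26.3, M = (25.013, -10.846). ∠RME = 149.5° gives ME at -113.40° from the x-axis; with |ME| = 11.8, E = (20.327, -21.675). Then |BE| = |E − B| = 29.715.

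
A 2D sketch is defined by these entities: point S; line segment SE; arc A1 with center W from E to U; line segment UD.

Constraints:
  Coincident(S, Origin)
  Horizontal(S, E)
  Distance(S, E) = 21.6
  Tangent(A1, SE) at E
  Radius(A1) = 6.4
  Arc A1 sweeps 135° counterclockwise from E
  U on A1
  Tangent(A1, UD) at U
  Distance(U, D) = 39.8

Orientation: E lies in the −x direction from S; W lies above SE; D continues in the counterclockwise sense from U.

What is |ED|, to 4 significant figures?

45.65

S is at the origin; SE is horizontal with |SE| = 21.6 and E on the −x side, so E = (-21.60, 0.000). Tangency of A1 to SE means the radius WE is perpendicular to SE, so W = E + (0, 6.4) = (-21.60, 6.400). On A1, E sits at bearing -90° from W; a 135° counterclockwise sweep puts U at bearing 45°, so U = W + 6.4·(cos 45°, sin 45°) = (-17.07, 10.93). The tangent condition forces WU to be normal to UD, so UD runs along (−sin 45°, cos 45°); with |UD| = 39.8, D = (-45.22, 39.07). Then |ED| = |D − E| = 45.65.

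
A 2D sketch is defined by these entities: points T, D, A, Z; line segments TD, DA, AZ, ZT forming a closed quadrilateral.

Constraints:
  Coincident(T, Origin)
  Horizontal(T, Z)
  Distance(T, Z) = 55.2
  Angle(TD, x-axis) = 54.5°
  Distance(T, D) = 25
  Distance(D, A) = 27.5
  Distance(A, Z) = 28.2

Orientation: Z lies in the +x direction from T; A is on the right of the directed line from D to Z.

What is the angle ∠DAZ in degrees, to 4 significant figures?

109.5°

T is at the origin; TZ is horizontal with |TZ| = 55.2 and Z in +x, so Z = (55.2, 0). TD runs at 54.5° with |TD| = 25.0, so D = (14.52, 20.35). A is determined by |DA| = 27.5 and |AZ| = 28.2 together: it lies at the intersection of circle(D, 27.5) and circle(Z, 28.2). With |DZ| = 45.49, the foot of the radical line on DZ is 22.32 from D and the perpendicular offset is √(27.5² − 22.32²) = 16.07. Taking the right-of-DZ solution: A = (27.29, -4.003).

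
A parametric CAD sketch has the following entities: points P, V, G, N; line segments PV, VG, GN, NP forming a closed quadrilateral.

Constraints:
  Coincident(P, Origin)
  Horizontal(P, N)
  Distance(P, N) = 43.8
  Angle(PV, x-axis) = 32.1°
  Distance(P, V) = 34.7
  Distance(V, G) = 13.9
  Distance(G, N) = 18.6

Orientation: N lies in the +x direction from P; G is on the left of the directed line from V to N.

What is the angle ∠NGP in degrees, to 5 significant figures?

68.316°

P is at the origin; P and N share the same y with |PN| = 43.8 and N in +x, so N = (43.8, 0). PV runs at 32.1° with |PV| = 34.7, so V = (29.395, 18.440). G is determined by |VG| = 13.9 and |GN| = 18.6 together: it lies at the intersection of circle(V, 13.9) and circle(N, 18.6). With |VN| = 23.399, the foot of the radical line on VN is 8.4355 from V and the perpendicular offset is √(13.9² − 8.4355²) = 11.048. Taking the left-of-VN solution: G = (43.294, 18.593).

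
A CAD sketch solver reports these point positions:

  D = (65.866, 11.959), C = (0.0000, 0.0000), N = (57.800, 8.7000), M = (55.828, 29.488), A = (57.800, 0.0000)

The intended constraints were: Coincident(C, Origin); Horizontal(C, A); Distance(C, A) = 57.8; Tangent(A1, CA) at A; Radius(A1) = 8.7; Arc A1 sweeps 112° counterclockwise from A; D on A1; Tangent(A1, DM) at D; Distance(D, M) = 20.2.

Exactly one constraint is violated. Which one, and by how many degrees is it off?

Tangent(A1, DM) at D — off by 7.80°.

C = (0.00, 0.00) ✓; C.y = 0.00, A.y = 0.00 ✓; |CA| = 57.80 ✓; ∠(NA, AC) = 90.00° ✓; |NA| = 8.700 ✓; bearing(N→D) − bearing(N→A) = 112.0° ✓; |ND| = 8.700 ✓; ∠(ND, DM) = 82.20° ✗; |DM| = 20.20 ✓.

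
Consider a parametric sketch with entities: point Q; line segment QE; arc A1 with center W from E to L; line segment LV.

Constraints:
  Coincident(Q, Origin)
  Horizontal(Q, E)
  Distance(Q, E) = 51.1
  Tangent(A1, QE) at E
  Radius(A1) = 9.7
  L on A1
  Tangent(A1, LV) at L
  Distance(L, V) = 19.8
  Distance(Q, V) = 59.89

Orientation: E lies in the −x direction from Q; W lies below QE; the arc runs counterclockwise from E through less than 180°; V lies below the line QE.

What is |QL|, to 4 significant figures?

61.39

Checks: |WL| = 9.700 ✓; ∠(WL, LV) = 90.00° ✓; |LV| = 19.80 ✓; |QV| = 59.89 ✓.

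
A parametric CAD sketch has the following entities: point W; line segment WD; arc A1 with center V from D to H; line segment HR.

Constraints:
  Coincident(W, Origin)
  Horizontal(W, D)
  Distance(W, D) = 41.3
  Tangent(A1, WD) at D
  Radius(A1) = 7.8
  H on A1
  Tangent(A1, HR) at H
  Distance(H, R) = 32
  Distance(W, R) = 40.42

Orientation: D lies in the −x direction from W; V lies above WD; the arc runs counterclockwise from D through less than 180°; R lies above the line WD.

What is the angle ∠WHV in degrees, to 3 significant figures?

165°

Checks: W.y = 0.00, D.y = 0.00 ✓; |VD| = 7.800 ✓; |VH| = 7.800 ✓; ∠(VH, HR) = 90.00° ✓; |HR| = 32.00 ✓; |WR| = 40.42 ✓.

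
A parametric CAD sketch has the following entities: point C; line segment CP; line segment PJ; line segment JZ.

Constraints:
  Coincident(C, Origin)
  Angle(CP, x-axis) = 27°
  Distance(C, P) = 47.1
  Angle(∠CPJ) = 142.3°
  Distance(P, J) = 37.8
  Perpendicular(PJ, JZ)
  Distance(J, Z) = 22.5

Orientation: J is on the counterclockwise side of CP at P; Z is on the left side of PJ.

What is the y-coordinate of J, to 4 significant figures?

55.56

C is at the origin; CP runs at 27.0° with length 47.1, so P = 47.1·(cos 27.0°, sin 27.0°) = (41.97, 21.38). ∠CPJ = 142.3°, so PJ runs at 27.0° + (180° − 142.3°) = 64.70° from the x-axis; with |PJ| = 37.8, J = P + 37.8·(cos 64.70°, sin 64.70°) = (58.12, 55.56). So J.y = 55.56.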